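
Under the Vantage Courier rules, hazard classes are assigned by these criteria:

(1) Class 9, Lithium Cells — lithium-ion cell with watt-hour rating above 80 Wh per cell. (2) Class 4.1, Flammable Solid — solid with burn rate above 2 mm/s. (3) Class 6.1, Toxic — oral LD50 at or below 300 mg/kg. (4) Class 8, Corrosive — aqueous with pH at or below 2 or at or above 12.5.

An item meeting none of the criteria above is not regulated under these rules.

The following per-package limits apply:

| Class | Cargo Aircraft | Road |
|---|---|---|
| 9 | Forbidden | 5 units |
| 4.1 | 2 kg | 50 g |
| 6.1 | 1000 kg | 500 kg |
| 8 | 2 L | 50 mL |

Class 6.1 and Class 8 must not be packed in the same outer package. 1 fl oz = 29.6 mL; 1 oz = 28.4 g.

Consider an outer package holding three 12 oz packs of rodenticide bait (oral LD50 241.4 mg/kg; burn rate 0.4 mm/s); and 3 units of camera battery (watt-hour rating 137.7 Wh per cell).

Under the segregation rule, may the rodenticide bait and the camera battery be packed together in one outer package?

With oral LD50 241.4 mg/kg (≤ 300 mg/kg), the rodenticide bait falls in Class 6.1.
With watt-hour rating 137.7 Wh per cell (> 80 Wh per cell), the camera battery falls in Class 9.
No segregation rule bars Class 6.1 with Class 9.

Yes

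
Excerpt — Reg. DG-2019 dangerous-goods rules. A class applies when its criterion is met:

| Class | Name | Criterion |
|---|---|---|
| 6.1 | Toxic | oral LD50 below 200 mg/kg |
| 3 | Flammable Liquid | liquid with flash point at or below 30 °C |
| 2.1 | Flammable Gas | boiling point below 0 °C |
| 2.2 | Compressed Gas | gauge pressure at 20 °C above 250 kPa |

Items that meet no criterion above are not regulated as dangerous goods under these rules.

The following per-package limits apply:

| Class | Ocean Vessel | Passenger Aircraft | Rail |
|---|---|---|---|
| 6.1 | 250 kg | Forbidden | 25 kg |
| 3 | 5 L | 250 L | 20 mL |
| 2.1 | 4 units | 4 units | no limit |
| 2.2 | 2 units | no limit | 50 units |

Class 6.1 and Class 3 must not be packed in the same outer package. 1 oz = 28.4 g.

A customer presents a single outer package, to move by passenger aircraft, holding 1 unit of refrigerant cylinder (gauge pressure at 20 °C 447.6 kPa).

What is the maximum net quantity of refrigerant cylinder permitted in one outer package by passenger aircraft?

Gauge pressure at 20 °C 447.6 kPa meets the Class 2.2 criterion (Compressed Gas), so the refrigerant cylinder is Class 2.2.
The passenger aircraft limit for Class 2.2 is no limit.

no limit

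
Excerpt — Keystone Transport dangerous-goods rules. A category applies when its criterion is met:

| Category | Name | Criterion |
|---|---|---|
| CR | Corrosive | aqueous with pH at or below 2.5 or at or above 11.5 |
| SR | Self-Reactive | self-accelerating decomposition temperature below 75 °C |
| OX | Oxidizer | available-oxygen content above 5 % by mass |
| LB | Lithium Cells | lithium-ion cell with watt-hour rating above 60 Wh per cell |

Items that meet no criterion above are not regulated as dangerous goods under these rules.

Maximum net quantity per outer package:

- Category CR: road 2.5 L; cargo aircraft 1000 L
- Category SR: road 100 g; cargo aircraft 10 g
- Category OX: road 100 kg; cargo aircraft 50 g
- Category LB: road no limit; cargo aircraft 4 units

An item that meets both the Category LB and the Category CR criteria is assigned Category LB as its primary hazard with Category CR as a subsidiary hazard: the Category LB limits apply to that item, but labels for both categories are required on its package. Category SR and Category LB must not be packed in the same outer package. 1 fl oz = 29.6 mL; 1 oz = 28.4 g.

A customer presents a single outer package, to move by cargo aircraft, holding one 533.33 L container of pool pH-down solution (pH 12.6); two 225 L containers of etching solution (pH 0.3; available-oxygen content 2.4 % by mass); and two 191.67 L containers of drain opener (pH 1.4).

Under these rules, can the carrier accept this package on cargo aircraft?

pH 12.6 meets the Category CR criterion (Corrosive), so the pool pH-down solution is Category CR.
Etching solution: pH 0.3 ≤ 2.5 → Category CR (Corrosive).
With pH 1.4 (≤ 2.5), the drain opener falls in Category CR.
Category CR net quantity: 533.33 L + (two 225 L containers = 450 L) + (two 191.67 L containers = 383.34 L) = 1366.67 L.
1366.67 L exceeds the cargo aircraft limit of 1000 L for Category CR.

No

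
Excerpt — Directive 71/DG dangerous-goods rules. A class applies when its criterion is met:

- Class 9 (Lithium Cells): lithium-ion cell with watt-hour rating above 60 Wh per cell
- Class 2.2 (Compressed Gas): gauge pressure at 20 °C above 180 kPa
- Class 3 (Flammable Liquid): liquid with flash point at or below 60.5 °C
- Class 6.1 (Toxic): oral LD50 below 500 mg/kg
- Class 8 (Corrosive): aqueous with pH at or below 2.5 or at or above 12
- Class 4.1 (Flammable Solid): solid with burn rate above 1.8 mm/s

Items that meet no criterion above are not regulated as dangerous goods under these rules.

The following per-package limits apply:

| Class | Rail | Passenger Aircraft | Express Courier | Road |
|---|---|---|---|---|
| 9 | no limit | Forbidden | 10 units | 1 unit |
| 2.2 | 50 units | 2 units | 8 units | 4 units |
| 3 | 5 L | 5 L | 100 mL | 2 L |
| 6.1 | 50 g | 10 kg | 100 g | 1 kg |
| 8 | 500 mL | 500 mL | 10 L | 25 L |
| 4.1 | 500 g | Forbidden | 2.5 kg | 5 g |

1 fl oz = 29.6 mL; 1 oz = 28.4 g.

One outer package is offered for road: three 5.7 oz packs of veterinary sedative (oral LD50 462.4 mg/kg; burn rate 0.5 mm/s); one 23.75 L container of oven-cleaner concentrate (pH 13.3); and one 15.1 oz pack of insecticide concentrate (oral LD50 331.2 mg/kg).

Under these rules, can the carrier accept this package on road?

Yes

With oral LD50 462.4 mg/kg (< 500 mg/kg), the veterinary sedative falls in Class 6.1.
With pH 13.3 (≥ 12), the oven-cleaner concentrate falls in Class 8.
Oral LD50 331.2 mg/kg meets the Class 6.1 criterion (Toxic), so the insecticide concentrate is Class 6.1.
Class 6.1 net quantity: (three 5.7 oz packs = 485.64 g) + (one 15.1 oz pack = 428.84 g) = 914.48 g.
914.48 g is within the road limit of 1 kg for Class 6.1.
Class 8 quantity: 23.75 L.
23.75 L is within the road limit of 25 L for Class 8.
Every hazard class is within its road limit and no segregation rule is violated.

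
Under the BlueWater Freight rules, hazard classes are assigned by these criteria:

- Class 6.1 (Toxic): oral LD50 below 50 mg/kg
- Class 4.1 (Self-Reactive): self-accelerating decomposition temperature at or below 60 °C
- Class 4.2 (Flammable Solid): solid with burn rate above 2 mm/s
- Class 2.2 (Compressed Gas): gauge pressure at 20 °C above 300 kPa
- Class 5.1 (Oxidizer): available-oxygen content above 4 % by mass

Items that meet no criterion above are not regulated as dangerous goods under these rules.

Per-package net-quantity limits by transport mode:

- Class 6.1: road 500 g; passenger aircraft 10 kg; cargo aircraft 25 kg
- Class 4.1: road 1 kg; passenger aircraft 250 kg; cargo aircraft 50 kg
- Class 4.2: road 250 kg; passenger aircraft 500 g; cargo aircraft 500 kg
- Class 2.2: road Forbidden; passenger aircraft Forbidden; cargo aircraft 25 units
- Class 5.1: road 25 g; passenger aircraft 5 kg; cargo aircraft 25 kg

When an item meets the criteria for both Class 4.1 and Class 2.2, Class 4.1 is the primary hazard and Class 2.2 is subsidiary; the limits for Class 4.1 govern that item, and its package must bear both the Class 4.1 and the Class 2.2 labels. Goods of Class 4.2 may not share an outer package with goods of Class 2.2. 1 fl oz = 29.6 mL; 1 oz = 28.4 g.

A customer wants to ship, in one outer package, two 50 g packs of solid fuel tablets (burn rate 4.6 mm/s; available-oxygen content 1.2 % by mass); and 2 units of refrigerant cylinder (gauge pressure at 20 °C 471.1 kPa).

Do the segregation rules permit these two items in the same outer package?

No

With burn rate 4.6 mm/s (> 2 mm/s), the solid fuel tablets fall in Class 4.2.
Refrigerant cylinder: gauge pressure at 20 °C 471.1 kPa > 300 kPa → Class 2.2 (Compressed Gas).
Class 4.2 and Class 2.2 may not share an outer package.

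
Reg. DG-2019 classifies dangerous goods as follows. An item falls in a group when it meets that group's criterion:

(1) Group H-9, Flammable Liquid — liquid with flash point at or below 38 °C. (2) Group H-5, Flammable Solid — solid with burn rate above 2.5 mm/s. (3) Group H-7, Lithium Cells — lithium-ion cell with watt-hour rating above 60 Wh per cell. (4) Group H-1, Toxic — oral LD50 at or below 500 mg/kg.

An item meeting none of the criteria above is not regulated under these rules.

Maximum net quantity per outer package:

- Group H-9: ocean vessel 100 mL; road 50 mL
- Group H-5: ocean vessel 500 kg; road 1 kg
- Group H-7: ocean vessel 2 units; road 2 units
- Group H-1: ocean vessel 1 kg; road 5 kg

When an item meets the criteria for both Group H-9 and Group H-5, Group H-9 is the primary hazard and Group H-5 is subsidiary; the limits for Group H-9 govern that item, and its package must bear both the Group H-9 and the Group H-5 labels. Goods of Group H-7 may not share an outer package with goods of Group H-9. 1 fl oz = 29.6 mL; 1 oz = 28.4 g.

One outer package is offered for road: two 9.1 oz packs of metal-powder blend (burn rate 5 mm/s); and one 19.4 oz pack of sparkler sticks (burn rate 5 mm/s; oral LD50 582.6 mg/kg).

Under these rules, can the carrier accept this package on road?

With burn rate 5 mm/s (> 2.5 mm/s), the metal-powder blend falls in Group H-5.
The sparkler sticks have burn rate 5 mm/s, which is > 2.5 mm/s, so they are Group H-5 (Flammable Solid).
Group H-5 net quantity: (two 9.1 oz packs = 516.88 g) + (one 19.4 oz pack = 550.96 g) = 1067.84 g.
That exceeds the Group H-5 road limit of 1 kg.

No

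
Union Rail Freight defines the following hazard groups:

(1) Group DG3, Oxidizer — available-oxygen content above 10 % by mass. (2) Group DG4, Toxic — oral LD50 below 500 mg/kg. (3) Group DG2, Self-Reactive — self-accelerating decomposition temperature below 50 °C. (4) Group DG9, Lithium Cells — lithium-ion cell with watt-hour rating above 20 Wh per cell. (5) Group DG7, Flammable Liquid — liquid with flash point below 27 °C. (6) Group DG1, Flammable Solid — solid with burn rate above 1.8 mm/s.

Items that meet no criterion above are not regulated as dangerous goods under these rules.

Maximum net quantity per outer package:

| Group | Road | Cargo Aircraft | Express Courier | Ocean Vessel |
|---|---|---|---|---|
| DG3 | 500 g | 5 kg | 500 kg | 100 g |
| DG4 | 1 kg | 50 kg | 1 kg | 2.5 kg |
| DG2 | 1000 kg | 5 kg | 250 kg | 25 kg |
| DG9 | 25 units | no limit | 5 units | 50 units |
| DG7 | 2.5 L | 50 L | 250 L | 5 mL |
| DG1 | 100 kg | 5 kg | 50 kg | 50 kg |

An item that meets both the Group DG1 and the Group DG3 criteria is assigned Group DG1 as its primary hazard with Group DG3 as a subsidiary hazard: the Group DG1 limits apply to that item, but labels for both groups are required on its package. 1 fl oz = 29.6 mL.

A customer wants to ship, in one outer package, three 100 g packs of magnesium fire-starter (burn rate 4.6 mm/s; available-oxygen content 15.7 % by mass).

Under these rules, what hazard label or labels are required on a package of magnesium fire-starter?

The magnesium fire-starter has burn rate 4.6 mm/s, which is > 1.8 mm/s, so it is Group DG1 (Flammable Solid).
Available-oxygen content 15.7 % by mass meets the Group DG3 criterion (Oxidizer), so the magnesium fire-starter is Group DG3.
By the precedence rule Group DG1 is primary and Group DG3 is subsidiary, and that rule requires both labels on the package.

Group DG1 and DG3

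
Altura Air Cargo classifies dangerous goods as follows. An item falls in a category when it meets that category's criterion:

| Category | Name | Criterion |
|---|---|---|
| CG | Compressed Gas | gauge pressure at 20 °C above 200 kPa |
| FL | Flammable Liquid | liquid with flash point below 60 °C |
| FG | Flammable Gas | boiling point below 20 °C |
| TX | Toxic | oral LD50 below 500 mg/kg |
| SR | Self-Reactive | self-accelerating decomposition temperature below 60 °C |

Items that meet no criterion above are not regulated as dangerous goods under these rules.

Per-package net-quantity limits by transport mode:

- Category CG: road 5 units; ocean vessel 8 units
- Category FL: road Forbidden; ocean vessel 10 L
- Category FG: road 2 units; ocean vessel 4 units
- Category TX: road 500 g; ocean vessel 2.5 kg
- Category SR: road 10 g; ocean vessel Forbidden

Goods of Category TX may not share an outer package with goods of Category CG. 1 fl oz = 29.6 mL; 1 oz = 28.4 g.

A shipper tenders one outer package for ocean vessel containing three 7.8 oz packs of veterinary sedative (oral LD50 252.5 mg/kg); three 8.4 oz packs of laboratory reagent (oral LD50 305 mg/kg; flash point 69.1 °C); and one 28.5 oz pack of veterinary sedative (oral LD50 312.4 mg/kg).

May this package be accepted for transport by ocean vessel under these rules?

Veterinary sedative: oral LD50 252.5 mg/kg < 500 mg/kg → Category TX (Toxic).
With oral LD50 305 mg/kg (< 500 mg/kg), the laboratory reagent falls in Category TX.
Oral LD50 312.4 mg/kg meets the Category TX criterion (Toxic), so the veterinary sedative is Category TX.
Total Category TX: (three 7.8 oz packs = 664.56 g) + (three 8.4 oz packs = 715.68 g) + (one 28.5 oz pack = 809.4 g) = 2189.64 g.
2189.64 g ≤ 2.5 kg (ocean vessel limit, Category TX) — within limit.

Yes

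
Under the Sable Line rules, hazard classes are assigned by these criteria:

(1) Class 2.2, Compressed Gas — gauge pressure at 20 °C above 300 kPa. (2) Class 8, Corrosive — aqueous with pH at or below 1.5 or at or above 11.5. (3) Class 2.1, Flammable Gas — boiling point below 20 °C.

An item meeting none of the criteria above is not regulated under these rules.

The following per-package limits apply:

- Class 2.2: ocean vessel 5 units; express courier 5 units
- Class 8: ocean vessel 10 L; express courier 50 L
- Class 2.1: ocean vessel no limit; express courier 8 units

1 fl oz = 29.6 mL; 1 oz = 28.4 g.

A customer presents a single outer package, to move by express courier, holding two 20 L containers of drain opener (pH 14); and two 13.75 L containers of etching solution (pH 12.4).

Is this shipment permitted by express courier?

No

Drain opener: pH 14 ≥ 11.5 → Class 8 (Corrosive).
The etching solution has pH 12.4, which is ≥ 11.5, so it is Class 8 (Corrosive).
Class 8 net quantity: (two 20 L containers = 40 L) + (two 13.75 L containers = 27.5 L) = 67.5 L.
That exceeds the Class 8 express courier limit of 50 L.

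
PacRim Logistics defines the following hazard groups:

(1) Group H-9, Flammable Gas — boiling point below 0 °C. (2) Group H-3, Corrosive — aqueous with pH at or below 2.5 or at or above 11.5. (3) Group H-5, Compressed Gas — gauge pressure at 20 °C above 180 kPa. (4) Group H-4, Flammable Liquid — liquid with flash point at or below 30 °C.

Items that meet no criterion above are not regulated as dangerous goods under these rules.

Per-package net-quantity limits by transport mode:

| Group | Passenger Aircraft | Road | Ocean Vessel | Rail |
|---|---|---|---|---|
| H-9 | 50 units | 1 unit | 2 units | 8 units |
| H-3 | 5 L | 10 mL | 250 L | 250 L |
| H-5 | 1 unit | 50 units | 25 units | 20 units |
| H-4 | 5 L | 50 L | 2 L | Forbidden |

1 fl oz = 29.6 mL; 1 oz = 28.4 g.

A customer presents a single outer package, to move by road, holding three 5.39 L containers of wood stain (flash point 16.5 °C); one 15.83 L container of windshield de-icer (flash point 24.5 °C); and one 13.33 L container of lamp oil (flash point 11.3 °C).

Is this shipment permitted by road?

Yes

The wood stain has flash point 16.5 °C, which is ≤ 30 °C, so it is Group H-4 (Flammable Liquid).
With flash point 24.5 °C (≤ 30 °C), the windshield de-icer falls in Group H-4.
Flash point 11.3 °C meets the Group H-4 criterion (Flammable Liquid), so the lamp oil is Group H-4.
Group H-4 net quantity: (three 5.39 L containers = 16.17 L) + 15.83 L + 13.33 L = 45.33 L.
45.33 L ≤ 50 L (road limit, Group H-4) — within limit.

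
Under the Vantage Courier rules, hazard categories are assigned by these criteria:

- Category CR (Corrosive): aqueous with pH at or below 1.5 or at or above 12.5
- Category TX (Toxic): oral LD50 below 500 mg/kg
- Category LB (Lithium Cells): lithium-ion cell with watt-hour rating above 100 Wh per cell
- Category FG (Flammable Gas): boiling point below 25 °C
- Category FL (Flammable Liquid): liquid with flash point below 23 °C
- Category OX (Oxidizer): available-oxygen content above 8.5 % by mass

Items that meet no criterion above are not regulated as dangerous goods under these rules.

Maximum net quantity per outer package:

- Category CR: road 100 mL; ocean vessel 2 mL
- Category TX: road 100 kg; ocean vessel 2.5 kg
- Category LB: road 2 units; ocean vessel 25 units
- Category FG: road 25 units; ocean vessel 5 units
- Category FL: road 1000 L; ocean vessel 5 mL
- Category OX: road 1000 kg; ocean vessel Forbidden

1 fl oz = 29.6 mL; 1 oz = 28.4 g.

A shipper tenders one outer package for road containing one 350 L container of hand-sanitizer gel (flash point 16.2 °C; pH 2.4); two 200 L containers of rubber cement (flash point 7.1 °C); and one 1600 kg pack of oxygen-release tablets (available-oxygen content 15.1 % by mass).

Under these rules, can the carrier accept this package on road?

Hand-sanitizer gel: flash point 16.2 °C < 23 °C → Category FL (Flammable Liquid).
With flash point 7.1 °C (< 23 °C), the rubber cement falls in Category FL.
The oxygen-release tablets have available-oxygen content 15.1 % by mass, which is > 8.5 % by mass, so they are Category OX (Oxidizer).
Total Category FL: 350 L + (two 200 L containers = 400 L) = 750 L.
That is within the Category FL road limit of 1000 L.
Category OX quantity: 1600 kg.
That exceeds the Category OX road limit of 1000 kg.

No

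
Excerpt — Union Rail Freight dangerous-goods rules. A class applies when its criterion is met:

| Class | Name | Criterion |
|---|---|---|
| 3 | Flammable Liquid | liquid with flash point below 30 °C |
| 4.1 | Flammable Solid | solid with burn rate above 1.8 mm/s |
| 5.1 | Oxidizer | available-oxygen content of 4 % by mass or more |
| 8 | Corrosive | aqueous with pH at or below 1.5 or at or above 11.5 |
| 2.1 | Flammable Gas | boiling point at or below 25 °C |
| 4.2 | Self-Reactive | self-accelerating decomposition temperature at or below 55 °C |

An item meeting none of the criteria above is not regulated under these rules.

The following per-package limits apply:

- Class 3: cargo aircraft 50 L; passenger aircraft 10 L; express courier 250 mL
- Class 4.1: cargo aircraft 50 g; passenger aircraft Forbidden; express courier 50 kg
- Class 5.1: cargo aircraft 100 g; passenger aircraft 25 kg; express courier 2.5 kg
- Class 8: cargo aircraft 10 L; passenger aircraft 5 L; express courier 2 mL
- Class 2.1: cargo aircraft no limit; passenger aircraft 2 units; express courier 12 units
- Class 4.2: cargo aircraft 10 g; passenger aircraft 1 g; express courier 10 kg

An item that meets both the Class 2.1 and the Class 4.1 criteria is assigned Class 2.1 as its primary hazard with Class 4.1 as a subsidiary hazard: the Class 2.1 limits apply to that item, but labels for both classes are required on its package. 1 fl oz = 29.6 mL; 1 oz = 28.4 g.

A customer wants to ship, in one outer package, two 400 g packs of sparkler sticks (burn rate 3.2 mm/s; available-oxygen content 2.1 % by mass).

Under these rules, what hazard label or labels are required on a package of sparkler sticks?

Class 4.1

The sparkler sticks have burn rate 3.2 mm/s, which is > 1.8 mm/s, so they are Class 4.1 (Flammable Solid).
Only the Class 4.1 label is required.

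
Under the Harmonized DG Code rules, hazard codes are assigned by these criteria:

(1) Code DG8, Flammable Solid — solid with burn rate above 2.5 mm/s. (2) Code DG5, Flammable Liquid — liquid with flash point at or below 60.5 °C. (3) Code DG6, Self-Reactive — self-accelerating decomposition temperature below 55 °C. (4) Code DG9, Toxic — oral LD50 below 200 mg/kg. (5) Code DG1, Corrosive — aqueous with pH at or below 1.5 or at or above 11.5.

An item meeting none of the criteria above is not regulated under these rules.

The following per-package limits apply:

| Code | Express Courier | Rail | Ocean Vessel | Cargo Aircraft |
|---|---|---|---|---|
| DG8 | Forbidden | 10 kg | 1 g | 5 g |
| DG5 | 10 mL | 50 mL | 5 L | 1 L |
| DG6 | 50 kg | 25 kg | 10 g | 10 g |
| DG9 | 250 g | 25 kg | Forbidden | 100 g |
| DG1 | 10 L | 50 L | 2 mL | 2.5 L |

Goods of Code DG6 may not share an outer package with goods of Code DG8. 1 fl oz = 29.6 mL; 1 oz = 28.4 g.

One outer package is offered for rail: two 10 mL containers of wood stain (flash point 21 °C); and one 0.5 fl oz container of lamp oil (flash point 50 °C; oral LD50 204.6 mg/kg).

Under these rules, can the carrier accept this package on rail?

With flash point 21 °C (≤ 60.5 °C), the wood stain falls in Code DG5.
The lamp oil has flash point 50 °C, which is ≤ 60.5 °C, so it is Code DG5 (Flammable Liquid).
Total Code DG5: (two 10 mL containers = 20 mL) + (one 0.5 fl oz container = 14.8 mL) = 34.8 mL.
34.8 mL ≤ 50 mL (rail limit, Code DG5) — within limit.

Yes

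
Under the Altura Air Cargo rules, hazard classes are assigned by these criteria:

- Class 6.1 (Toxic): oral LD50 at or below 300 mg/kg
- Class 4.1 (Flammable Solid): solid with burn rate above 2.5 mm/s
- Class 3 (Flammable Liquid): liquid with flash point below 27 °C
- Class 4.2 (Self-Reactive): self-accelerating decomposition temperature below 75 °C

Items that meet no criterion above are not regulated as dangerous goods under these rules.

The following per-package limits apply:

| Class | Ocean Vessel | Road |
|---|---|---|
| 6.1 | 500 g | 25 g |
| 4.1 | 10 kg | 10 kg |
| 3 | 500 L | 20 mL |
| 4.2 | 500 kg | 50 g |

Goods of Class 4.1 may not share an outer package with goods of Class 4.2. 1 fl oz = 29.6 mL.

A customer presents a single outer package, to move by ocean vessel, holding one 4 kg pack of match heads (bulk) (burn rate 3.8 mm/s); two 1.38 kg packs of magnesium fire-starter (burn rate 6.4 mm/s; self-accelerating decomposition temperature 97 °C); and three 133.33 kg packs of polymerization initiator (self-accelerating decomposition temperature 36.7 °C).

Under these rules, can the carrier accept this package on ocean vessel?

Match heads (bulk): burn rate 3.8 mm/s > 2.5 mm/s → Class 4.1 (Flammable Solid).
The magnesium fire-starter has burn rate 6.4 mm/s, which is > 2.5 mm/s, so it is Class 4.1 (Flammable Solid).
Self-accelerating decomposition temperature 36.7 °C meets the Class 4.2 criterion (Self-Reactive), so the polymerization initiator is Class 4.2.
Total Class 4.1: 4 kg + (two 1.38 kg packs = 2.76 kg) = 6.76 kg.
6.76 kg is within the ocean vessel limit of 10 kg for Class 4.1.
Class 4.2 quantity: three 133.33 kg packs = 399.99 kg.
399.99 kg is within the ocean vessel limit of 500 kg for Class 4.2.
Class 4.1 and Class 4.2 may not share an outer package.

No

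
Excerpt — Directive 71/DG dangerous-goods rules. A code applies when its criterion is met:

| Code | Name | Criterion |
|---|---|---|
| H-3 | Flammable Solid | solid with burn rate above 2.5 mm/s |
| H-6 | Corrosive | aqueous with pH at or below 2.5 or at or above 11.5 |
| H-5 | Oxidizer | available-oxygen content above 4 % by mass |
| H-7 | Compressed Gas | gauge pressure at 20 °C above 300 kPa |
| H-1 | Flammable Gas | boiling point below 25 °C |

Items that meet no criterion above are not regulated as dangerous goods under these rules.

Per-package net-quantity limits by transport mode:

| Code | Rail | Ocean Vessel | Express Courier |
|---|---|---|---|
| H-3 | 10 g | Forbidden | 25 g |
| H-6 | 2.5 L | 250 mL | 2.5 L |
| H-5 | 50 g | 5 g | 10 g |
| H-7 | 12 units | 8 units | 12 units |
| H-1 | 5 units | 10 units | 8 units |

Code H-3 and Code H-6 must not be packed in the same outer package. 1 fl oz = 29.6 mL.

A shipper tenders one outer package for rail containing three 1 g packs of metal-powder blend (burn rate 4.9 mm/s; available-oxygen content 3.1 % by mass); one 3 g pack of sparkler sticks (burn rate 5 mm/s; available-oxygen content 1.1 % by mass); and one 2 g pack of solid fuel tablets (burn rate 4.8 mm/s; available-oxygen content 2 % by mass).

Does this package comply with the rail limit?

Yes

Burn rate 4.9 mm/s meets the Code H-3 criterion (Flammable Solid), so the metal-powder blend is Code H-3.
Burn rate 5 mm/s meets the Code H-3 criterion (Flammable Solid), so the sparkler sticks are Code H-3.
Solid fuel tablets: burn rate 4.8 mm/s > 2.5 mm/s → Code H-3 (Flammable Solid).
Total Code H-3: (three 1 g packs = 3 g) + 3 g + 2 g = 8 g.
8 g is within the rail limit of 10 g for Code H-3.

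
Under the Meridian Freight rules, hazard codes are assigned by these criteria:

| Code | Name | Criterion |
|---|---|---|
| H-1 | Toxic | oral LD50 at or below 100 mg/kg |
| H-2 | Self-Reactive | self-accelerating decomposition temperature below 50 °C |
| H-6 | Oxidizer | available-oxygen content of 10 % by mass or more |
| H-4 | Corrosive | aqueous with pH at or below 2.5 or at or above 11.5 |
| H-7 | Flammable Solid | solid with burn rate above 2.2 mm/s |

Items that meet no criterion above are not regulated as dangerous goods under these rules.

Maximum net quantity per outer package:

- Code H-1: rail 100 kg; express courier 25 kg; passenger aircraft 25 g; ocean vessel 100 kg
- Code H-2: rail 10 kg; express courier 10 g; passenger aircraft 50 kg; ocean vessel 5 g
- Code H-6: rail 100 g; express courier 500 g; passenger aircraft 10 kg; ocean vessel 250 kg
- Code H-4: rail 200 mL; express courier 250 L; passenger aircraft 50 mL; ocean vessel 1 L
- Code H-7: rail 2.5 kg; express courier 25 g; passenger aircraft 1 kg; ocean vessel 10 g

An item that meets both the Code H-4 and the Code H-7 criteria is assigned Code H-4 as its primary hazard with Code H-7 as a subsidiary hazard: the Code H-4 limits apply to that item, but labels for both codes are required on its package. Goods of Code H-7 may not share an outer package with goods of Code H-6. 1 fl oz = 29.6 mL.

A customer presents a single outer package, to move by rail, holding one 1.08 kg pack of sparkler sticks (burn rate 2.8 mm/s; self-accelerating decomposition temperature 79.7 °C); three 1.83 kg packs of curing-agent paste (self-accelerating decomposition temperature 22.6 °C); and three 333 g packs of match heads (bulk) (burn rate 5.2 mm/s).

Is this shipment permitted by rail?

Yes

The sparkler sticks have burn rate 2.8 mm/s, which is > 2.2 mm/s, so they are Code H-7 (Flammable Solid).
Curing-agent paste: self-accelerating decomposition temperature 22.6 °C < 50 °C → Code H-2 (Self-Reactive).
The match heads (bulk) have burn rate 5.2 mm/s, which is > 2.2 mm/s, so they are Code H-7 (Flammable Solid).
Total Code H-7: 1.08 kg + (three 333 g packs = 999 g) = 2.079 kg.
2.079 kg is within the rail limit of 2.5 kg for Code H-7.
Code H-2 quantity: three 1.83 kg packs = 5.49 kg.
5.49 kg ≤ 10 kg (rail limit, Code H-2) — within limit.
The segregation rule (Code H-7 with Code H-6) does not apply to Code H-7 with Code H-2.
Every hazard code is within its rail limit and no segregation rule is violated.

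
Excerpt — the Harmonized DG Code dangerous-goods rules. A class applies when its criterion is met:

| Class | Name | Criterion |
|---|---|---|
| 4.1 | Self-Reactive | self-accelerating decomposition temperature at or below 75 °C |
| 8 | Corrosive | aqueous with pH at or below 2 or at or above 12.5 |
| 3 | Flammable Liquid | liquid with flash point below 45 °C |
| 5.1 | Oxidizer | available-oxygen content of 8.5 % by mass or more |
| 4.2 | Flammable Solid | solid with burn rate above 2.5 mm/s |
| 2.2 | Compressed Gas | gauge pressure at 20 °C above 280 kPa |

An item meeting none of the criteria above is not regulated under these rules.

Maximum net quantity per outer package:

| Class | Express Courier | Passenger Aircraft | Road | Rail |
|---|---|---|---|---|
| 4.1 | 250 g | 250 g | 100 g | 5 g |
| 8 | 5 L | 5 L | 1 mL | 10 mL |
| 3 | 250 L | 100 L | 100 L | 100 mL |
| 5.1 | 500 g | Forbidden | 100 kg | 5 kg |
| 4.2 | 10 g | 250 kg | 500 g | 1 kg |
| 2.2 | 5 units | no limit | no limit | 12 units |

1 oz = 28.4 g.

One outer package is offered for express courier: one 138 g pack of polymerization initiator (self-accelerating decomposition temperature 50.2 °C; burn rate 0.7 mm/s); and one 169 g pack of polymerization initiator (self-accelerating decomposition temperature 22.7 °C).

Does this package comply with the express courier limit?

No

With self-accelerating decomposition temperature 50.2 °C (≤ 75 °C), the polymerization initiator falls in Class 4.1.
Self-accelerating decomposition temperature 22.7 °C meets the Class 4.1 criterion (Self-Reactive), so the polymerization initiator is Class 4.1.
Class 4.1 net quantity: 138 g + 169 g = 307 g.
307 g exceeds the express courier limit of 250 g for Class 4.1.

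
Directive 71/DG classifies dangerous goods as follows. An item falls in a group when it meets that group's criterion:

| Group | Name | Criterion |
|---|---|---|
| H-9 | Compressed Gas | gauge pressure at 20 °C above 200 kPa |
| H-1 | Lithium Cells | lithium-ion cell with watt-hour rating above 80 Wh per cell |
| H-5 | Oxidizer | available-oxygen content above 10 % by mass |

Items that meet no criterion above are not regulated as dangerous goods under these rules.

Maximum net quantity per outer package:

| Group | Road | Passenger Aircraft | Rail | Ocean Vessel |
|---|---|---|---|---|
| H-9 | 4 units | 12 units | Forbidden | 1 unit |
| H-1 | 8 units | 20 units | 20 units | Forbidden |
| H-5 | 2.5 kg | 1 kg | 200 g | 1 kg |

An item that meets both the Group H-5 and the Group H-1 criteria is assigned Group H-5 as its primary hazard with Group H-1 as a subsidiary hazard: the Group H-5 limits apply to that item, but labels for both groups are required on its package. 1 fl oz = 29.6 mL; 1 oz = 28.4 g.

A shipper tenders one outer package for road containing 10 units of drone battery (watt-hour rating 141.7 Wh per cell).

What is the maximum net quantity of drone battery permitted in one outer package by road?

8 units

The drone battery has watt-hour rating 141.7 Wh per cell, which is > 80 Wh per cell, so it is Group H-1 (Lithium Cells).
The road limit for Group H-1 is 8 units.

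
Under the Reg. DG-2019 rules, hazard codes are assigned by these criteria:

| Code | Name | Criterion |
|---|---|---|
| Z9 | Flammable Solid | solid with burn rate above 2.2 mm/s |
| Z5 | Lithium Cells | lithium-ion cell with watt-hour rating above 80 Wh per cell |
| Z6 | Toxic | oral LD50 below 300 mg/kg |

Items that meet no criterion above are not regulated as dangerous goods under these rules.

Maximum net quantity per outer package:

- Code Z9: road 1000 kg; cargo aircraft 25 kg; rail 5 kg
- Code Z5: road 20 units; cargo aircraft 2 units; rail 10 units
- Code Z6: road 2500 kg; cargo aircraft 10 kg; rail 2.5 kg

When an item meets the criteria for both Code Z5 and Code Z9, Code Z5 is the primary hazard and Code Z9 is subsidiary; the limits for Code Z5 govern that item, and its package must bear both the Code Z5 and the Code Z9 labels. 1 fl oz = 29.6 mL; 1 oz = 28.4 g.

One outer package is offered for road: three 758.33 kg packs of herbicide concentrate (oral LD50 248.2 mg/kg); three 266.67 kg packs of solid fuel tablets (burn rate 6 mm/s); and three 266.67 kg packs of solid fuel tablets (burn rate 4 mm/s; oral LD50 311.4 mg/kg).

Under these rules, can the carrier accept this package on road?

The herbicide concentrate has oral LD50 248.2 mg/kg, which is < 300 mg/kg, so it is Code Z6 (Toxic).
Burn rate 6 mm/s meets the Code Z9 criterion (Flammable Solid), so the solid fuel tablets are Code Z9.
Burn rate 4 mm/s meets the Code Z9 criterion (Flammable Solid), so the solid fuel tablets are Code Z9.
Code Z9 net quantity: (three 266.67 kg packs = 800.01 kg) + (three 266.67 kg packs = 800.01 kg) = 1600.02 kg.
1600.02 kg exceeds the road limit of 1000 kg for Code Z9.
Code Z6 quantity: three 758.33 kg packs = 2274.99 kg.
2274.99 kg ≤ 2500 kg (road limit, Code Z6) — within limit.

No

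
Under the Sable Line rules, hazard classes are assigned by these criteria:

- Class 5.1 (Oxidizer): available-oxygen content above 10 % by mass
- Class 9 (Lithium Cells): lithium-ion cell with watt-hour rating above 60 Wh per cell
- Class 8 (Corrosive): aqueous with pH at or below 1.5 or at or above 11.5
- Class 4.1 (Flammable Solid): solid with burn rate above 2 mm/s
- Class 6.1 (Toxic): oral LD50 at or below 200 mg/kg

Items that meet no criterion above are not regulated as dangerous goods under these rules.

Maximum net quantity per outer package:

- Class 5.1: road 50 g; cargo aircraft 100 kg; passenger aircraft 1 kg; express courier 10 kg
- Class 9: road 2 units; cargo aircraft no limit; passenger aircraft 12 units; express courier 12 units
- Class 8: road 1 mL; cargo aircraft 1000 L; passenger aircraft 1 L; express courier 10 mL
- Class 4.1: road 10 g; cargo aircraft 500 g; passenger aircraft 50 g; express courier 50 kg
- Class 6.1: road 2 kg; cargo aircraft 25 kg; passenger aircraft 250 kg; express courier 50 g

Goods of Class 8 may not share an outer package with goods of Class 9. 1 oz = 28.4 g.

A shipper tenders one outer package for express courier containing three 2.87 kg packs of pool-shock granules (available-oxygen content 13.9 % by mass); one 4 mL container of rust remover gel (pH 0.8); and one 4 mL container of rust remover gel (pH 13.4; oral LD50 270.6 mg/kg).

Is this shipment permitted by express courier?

Pool-shock granules: available-oxygen content 13.9 % by mass > 10 % by mass → Class 5.1 (Oxidizer).
pH 0.8 meets the Class 8 criterion (Corrosive), so the rust remover gel is Class 8.
Rust remover gel: pH 13.4 ≥ 11.5 → Class 8 (Corrosive).
Total Class 8: 4 mL + 4 mL = 8 mL.
That is within the Class 8 express courier limit of 10 mL.
Class 5.1 quantity: three 2.87 kg packs = 8.61 kg.
8.61 kg ≤ 10 kg (express courier limit, Class 5.1) — within limit.
The segregation rule (Class 8 with Class 9) does not apply to Class 8 with Class 5.1.
Every hazard class is within its express courier limit and no segregation rule is violated.

Yes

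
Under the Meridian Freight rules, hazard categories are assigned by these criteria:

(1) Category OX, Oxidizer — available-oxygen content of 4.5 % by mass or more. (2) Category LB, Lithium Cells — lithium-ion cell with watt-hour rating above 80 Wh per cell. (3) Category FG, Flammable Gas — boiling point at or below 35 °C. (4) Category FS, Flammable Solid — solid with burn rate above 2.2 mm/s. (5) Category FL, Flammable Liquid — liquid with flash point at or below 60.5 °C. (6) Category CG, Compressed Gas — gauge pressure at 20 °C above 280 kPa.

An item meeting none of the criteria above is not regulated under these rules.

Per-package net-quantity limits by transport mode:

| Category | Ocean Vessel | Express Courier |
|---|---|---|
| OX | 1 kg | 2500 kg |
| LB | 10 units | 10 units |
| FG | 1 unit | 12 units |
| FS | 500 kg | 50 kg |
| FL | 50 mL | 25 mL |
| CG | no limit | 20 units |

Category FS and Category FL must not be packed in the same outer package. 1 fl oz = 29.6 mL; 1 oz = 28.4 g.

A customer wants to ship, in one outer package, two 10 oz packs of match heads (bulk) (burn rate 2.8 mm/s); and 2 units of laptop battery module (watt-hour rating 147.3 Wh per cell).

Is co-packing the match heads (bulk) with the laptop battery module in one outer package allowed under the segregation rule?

Yes

Match heads (bulk): burn rate 2.8 mm/s > 2.2 mm/s → Category FS (Flammable Solid).
With watt-hour rating 147.3 Wh per cell (> 80 Wh per cell), the laptop battery module falls in Category LB.
No segregation rule bars Category FS with Category LB.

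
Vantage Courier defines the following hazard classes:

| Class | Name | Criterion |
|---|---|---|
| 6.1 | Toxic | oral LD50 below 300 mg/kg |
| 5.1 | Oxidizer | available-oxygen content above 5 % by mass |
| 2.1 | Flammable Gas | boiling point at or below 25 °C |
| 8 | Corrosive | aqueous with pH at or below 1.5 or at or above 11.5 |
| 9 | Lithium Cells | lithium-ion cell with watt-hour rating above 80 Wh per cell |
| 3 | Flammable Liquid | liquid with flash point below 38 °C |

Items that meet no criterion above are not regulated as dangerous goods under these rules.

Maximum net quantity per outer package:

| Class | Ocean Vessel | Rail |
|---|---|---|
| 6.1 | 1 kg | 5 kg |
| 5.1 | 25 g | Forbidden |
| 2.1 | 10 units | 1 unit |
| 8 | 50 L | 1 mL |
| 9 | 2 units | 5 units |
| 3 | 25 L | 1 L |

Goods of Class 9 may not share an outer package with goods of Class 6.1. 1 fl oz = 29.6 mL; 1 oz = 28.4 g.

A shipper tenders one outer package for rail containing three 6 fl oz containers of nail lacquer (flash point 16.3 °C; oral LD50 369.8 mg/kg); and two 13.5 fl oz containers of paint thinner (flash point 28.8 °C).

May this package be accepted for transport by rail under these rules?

Flash point 16.3 °C meets the Class 3 criterion (Flammable Liquid), so the nail lacquer is Class 3.
Flash point 28.8 °C meets the Class 3 criterion (Flammable Liquid), so the paint thinner is Class 3.
Class 3 net quantity: (three 6 fl oz containers = 532.8 mL) + (two 13.5 fl oz containers = 799.2 mL) = 1.332 L.
That exceeds the Class 3 rail limit of 1 L.

No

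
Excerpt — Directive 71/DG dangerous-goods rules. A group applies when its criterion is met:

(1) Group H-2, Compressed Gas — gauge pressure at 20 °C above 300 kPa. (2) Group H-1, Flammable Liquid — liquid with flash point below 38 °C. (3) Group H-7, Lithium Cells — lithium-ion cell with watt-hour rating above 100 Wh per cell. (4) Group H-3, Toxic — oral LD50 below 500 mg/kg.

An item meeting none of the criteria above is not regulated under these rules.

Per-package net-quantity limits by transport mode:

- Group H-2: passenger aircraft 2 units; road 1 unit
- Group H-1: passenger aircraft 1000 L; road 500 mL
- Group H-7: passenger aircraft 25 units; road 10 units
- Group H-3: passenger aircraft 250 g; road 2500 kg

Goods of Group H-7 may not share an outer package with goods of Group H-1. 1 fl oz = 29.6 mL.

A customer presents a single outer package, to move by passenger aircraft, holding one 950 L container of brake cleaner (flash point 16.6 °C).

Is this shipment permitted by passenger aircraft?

Yes

The brake cleaner has flash point 16.6 °C, which is < 38 °C, so it is Group H-1 (Flammable Liquid).
Group H-1 quantity: 950 L.
950 L is within the passenger aircraft limit of 1000 L for Group H-1.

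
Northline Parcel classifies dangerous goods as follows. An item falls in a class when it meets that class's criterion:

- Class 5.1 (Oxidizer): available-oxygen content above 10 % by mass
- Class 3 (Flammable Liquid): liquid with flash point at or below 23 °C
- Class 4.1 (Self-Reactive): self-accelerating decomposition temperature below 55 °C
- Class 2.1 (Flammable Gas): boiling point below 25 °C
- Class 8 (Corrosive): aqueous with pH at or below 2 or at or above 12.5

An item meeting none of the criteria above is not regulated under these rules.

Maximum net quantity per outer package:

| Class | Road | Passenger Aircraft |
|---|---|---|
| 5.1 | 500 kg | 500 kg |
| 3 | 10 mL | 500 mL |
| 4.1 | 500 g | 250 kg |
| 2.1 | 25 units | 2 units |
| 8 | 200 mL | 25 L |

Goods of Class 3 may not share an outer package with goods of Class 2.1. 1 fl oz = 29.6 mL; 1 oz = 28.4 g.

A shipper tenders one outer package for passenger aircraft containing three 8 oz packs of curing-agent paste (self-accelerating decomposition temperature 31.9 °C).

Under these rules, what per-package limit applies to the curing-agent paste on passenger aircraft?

250 kg

Curing-agent paste: self-accelerating decomposition temperature 31.9 °C < 55 °C → Class 4.1 (Self-Reactive).
The passenger aircraft limit for Class 4.1 is 250 kg.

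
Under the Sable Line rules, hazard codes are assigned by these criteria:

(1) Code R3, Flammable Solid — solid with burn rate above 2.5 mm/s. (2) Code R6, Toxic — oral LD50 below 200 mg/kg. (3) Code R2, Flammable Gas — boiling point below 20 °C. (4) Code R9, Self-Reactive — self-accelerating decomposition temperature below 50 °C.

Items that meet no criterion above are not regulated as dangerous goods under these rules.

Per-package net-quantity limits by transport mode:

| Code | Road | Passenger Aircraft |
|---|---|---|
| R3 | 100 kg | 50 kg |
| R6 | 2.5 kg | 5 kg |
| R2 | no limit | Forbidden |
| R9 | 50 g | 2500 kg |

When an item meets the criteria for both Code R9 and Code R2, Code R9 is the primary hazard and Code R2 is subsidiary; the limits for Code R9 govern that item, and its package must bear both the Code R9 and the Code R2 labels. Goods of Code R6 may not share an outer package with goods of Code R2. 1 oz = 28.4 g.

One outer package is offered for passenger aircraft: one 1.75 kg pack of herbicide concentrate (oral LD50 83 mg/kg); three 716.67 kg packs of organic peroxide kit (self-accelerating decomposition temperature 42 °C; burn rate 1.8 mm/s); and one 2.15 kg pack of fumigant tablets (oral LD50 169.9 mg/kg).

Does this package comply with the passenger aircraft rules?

Yes

Oral LD50 83 mg/kg meets the Code R6 criterion (Toxic), so the herbicide concentrate is Code R6.
With self-accelerating decomposition temperature 42 °C (< 50 °C), the organic peroxide kit falls in Code R9.
The fumigant tablets have oral LD50 169.9 mg/kg, which is < 200 mg/kg, so they are Code R6 (Toxic).
Total Code R6: 1.75 kg + 2.15 kg = 3.9 kg.
3.9 kg is within the passenger aircraft limit of 5 kg for Code R6.
Code R9 quantity: three 716.67 kg packs = 2150.01 kg.
2150.01 kg ≤ 2500 kg (passenger aircraft limit, Code R9) — within limit.
The segregation rule (Code R6 with Code R2) does not apply to Code R6 with Code R9.
Every hazard code is within its passenger aircraft limit and no segregation rule is violated.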